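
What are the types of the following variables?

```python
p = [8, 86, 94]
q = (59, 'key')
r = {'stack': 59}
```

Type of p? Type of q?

p is assigned a list literal (square brackets); q is assigned a tuple (parenthesized, comma-separated values)

list, tuple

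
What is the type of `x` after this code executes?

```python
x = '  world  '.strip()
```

str.strip() returns str

str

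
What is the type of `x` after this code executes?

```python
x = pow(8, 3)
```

pow(int, int) returns int

int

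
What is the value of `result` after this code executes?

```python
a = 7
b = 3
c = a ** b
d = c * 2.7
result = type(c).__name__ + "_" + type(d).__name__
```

a is int; b is int; c is int; d is float; result = 'int_float'

'int_float'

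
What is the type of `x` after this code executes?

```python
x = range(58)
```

range() returns a range object

range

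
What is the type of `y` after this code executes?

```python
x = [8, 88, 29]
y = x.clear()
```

list.clear() returns None

NoneType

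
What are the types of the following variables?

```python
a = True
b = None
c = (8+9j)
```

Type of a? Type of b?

a is assigned the constant True, which has type bool; b is assigned None, whose type is NoneType

bool, NoneType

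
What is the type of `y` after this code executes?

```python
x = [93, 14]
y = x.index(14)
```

list.index() returns int

int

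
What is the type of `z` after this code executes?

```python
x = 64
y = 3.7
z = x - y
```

int - float = float

float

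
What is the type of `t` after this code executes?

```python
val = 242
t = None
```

None has type NoneType

NoneType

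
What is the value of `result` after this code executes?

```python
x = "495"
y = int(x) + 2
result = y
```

x = '495'; y = 497; result = 497

497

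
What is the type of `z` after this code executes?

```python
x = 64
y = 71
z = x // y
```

int // int = int

int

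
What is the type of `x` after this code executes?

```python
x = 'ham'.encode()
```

str.encode() returns bytes

bytes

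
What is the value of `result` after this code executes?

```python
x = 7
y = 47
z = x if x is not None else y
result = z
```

x = 7; y = 47; z = 7; result = 7

7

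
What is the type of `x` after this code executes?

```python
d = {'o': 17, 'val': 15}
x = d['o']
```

Accessing dict[str, int] with str key returns int

int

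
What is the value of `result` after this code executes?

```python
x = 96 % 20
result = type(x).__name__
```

x is int; result = 'int'

'int'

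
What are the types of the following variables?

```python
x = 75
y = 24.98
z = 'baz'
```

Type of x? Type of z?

x is assigned a bare integer (no decimal point), so it is an int; z is assigned a quoted string literal, so it is a str

int, str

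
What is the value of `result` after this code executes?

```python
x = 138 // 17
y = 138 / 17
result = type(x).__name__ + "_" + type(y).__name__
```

x is int; y is float; result = 'int_float'

'int_float'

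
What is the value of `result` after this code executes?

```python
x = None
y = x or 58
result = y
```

x = None; y = 58; result = 58

58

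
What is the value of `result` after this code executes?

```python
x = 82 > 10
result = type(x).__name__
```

x is bool; result = 'bool'

'bool'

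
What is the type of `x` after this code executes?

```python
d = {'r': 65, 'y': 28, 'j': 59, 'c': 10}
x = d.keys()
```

.keys() returns dict_keys view

dict_keys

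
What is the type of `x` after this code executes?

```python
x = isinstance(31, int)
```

isinstance() returns bool

bool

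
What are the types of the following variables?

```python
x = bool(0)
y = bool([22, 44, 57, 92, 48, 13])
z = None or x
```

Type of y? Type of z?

bool() returns bool; None or bool returns the bool

bool, bool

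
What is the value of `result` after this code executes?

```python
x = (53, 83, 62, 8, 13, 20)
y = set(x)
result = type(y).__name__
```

x is tuple; y is set; result = 'set'

'set'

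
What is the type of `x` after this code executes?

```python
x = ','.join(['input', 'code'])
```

str.join() returns str

str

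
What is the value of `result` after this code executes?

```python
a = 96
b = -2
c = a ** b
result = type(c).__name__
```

a is int; b is int; c is float; result = 'float'

'float'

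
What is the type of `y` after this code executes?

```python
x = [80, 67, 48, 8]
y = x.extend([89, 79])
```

list.extend() returns None

NoneType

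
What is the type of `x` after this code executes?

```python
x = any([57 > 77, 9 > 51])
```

any() returns bool

bool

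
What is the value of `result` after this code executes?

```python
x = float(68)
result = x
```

x = 68.0; result = 68.0

68.0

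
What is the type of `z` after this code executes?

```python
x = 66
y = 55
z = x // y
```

int // int = int

int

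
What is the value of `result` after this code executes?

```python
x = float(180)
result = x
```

x = 180.0; result = 180.0

180.0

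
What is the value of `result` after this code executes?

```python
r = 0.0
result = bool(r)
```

r = 0.0; result = False

False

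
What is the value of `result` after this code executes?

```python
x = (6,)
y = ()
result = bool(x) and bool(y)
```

x = (6,); y = (); result = False

False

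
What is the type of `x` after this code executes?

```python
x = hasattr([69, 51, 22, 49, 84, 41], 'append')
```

hasattr() returns bool

bool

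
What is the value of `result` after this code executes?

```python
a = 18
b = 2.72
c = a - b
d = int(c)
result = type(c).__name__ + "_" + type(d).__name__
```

a is int; b is float; c is float; d is int; result = 'float_int'

'float_int'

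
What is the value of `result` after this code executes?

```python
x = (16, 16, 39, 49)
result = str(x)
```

x = (16, 16, 39, 49); result = '(16, 16, 39, 49)'

'(16, 16, 39, 49)'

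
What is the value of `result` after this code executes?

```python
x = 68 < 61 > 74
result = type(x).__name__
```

x is bool; result = 'bool'

'bool'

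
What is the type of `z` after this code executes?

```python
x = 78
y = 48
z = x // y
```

int // int = int

int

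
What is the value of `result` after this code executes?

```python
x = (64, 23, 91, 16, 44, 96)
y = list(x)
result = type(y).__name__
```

x is tuple; y is list; result = 'list'

'list'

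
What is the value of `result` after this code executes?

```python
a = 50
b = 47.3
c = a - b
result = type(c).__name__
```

a is int; b is float; c is float; result = 'float'

'float'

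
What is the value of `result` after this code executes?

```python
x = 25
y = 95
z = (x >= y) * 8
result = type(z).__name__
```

x is int; y is int; z is int; result = 'int'

'int'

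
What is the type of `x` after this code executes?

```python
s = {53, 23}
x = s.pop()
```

Popping from set[int] returns int

int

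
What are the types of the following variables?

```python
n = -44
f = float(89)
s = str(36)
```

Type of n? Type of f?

n is assigned a bare integer (no decimal point), so it is an int; f is assigned the result of calling float(), which returns a float

int, float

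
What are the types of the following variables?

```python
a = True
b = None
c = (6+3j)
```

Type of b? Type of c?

b is assigned None, whose type is NoneType; c is assigned (6+3j), an int plus an imaginary literal (j suffix), which evaluates to complex

NoneType, complex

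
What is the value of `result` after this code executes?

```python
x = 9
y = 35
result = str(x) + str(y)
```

x = 9; y = 35; result = '935'

'935'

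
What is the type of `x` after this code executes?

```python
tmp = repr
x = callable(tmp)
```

callable() returns bool

bool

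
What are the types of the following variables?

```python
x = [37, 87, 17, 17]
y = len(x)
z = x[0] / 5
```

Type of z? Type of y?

int / int = float; len() returns int

float, int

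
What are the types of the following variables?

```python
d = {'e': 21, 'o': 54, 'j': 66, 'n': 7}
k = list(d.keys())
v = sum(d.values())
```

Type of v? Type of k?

sum of ints is int; list() converts to list

int, list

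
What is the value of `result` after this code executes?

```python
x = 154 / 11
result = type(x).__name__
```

x is float; result = 'float'

'float'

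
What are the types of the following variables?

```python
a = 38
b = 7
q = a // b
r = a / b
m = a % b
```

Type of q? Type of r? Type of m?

// returns int; / returns float; % of ints returns int

int, float, int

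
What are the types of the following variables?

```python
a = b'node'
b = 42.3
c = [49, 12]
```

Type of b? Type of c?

b is assigned a number with a decimal point, so it is a float; c is assigned a list literal (square brackets)

float, list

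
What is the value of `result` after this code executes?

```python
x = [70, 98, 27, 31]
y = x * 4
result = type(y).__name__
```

x is list; y is list; result = 'list'

'list'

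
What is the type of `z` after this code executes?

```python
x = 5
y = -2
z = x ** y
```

int ** negative = float

float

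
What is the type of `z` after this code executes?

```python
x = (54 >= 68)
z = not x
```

'not' returns bool

bool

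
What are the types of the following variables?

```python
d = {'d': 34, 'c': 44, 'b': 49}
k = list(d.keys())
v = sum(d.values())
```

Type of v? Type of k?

sum of ints is int; list() converts to list

int, list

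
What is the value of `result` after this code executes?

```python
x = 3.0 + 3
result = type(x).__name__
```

x is float; result = 'float'

'float'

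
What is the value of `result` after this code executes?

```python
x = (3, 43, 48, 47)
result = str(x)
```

x = (3, 43, 48, 47); result = '(3, 43, 48, 47)'

'(3, 43, 48, 47)'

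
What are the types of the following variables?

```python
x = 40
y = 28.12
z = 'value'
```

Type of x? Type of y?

x is assigned a bare integer (no decimal point), so it is an int; y is assigned a number with a decimal point, so it is a float

int, float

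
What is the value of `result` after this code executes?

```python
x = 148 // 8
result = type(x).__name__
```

x is int; result = 'int'

'int'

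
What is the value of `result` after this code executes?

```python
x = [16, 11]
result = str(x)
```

x = [16, 11]; result = '[16, 11]'

'[16, 11]'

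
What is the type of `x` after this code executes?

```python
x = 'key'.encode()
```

str.encode() returns bytes

bytes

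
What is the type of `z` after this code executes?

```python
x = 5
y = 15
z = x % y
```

int % int = int

int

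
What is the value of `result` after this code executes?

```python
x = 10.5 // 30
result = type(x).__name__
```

x is float; result = 'float'

'float'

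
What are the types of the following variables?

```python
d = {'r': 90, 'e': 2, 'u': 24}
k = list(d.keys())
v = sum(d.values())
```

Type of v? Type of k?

sum of ints is int; list() converts to list

int, list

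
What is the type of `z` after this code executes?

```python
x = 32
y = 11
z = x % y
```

int % int = int

int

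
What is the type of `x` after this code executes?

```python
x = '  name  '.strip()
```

str.strip() returns str

str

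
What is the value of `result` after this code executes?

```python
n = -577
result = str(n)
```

n = -577; result = '-577'

'-577'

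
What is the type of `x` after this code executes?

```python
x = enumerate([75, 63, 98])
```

enumerate() returns an enumerate object

enumerate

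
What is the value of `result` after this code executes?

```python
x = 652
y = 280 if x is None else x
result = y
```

x = 652; y = 652; result = 652

652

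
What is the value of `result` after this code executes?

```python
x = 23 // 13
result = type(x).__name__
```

x is int; result = 'int'

'int'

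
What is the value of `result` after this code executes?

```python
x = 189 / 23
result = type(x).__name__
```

x is float; result = 'float'

'float'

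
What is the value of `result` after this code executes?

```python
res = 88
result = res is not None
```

res = 88; result = True

True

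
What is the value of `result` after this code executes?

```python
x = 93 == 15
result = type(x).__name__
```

x is bool; result = 'bool'

'bool'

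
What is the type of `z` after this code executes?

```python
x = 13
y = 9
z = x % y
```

int % int = int

int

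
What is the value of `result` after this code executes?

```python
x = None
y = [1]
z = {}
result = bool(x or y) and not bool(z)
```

x = None; y = [1]; z = {}; result = True

True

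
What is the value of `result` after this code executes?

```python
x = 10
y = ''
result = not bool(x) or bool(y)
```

x = 10; y = ''; result = False

False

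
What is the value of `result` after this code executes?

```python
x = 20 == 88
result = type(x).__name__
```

x is bool; result = 'bool'

'bool'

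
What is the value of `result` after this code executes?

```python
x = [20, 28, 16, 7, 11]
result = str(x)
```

x = [20, 28, 16, 7, 11]; result = '[20, 28, 16, 7, 11]'

'[20, 28, 16, 7, 11]'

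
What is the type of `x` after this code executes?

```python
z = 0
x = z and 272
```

'and' returns first falsy value (0 is int)

int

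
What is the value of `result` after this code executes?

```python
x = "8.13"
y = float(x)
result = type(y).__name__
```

x is str; y is float; result = 'float'

'float'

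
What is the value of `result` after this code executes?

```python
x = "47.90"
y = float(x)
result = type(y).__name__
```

x is str; y is float; result = 'float'

'float'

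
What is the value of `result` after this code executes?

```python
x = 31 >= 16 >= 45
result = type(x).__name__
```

x is bool; result = 'bool'

'bool'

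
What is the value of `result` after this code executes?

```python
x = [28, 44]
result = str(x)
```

x = [28, 44]; result = '[28, 44]'

'[28, 44]'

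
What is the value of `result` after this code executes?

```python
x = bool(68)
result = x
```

x = True; result = True

True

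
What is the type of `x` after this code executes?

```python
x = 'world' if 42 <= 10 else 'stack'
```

Both branches of conditional are str

str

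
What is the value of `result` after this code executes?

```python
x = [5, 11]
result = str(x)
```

x = [5, 11]; result = '[5, 11]'

'[5, 11]'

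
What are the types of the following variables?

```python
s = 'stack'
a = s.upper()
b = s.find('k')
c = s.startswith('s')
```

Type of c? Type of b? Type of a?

startswith() returns bool; find() returns int; upper() returns str

bool, int, str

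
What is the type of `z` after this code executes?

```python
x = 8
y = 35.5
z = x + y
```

int + float = float

float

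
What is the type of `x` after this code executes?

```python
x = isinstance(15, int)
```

isinstance() returns bool

bool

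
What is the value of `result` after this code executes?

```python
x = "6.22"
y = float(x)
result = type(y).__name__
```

x is str; y is float; result = 'float'

'float'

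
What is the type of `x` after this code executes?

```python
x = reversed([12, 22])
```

reversed() on a list returns list_reverseiterator

list_reverseiterator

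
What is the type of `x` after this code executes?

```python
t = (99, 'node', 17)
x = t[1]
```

Index 1 of tuple is a str literal

str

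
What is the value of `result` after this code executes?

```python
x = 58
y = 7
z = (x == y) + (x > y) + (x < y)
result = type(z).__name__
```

x is int; y is int; z is int; result = 'int'

'int'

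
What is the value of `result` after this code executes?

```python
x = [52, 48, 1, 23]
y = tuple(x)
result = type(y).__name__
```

x is list; y is tuple; result = 'tuple'

'tuple'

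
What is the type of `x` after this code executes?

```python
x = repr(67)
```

repr() returns str

str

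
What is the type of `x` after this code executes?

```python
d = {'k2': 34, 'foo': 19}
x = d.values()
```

.values() returns dict_values view

dict_values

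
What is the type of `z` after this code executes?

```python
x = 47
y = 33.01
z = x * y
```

int * float = float

float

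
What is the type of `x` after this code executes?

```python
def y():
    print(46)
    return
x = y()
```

Bare return returns None

NoneType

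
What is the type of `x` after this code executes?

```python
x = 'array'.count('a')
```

str.count() returns int

int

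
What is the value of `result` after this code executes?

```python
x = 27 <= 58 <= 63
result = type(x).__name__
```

x is bool; result = 'bool'

'bool'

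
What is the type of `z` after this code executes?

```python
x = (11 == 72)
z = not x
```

'not' returns bool

bool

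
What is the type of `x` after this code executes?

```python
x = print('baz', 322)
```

print() returns None

NoneType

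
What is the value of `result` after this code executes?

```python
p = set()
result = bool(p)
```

p = set(); result = False

False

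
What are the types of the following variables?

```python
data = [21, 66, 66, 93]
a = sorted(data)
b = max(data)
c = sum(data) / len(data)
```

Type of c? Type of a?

int / int = float; sorted() returns list

float, list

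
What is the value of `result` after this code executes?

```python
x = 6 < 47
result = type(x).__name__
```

x is bool; result = 'bool'

'bool'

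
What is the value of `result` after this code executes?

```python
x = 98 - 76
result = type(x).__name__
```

x is int; result = 'int'

'int'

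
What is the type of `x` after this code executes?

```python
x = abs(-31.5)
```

abs() of float returns float

float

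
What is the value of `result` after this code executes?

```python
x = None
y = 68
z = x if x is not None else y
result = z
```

x = None; y = 68; z = 68; result = 68

68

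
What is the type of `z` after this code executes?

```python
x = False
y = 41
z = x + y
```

bool + int = int (bool is subclass of int)

int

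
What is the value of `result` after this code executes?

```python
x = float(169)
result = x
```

x = 169.0; result = 169.0

169.0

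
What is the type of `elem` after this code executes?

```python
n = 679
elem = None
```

None has type NoneType

NoneType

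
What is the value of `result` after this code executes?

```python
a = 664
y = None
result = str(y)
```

a = 664; y = None; result = 'None'

'None'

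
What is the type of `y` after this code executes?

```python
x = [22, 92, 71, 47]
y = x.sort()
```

list.sort() returns None (mutates in place)

NoneType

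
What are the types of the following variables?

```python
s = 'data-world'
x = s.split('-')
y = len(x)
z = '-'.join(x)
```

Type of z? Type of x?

str.join() returns str; str.split() returns list

str, list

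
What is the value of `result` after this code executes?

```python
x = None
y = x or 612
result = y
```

x = None; y = 612; result = 612

612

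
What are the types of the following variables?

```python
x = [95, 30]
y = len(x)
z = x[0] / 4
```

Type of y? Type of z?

len() returns int; int / int = float

int, float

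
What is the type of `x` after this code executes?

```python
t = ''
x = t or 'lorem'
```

'or' returns first truthy value (str)

str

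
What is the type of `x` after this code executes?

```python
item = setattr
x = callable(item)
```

callable() returns bool

bool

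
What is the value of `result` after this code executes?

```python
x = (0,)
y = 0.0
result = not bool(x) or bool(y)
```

x = (0,); y = 0.0; result = False

False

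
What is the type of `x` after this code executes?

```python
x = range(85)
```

range() returns a range object

range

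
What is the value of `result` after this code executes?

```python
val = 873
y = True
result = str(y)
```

val = 873; y = True; result = 'True'

'True'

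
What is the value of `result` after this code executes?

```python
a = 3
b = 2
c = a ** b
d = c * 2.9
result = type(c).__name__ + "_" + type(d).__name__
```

a is int; b is int; c is int; d is float; result = 'int_float'

'int_float'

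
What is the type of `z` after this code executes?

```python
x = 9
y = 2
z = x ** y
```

positive int ** positive int = int

int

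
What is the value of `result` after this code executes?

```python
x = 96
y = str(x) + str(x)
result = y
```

x = 96; y = '9696'; result = '9696'

'9696'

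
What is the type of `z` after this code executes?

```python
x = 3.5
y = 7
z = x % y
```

float % int = float

float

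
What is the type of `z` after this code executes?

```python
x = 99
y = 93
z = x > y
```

Comparison returns bool

bool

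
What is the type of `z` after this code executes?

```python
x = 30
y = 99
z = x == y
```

Equality comparison returns bool

bool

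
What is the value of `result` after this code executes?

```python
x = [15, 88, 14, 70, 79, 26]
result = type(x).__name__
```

x is list; result = 'list'

'list'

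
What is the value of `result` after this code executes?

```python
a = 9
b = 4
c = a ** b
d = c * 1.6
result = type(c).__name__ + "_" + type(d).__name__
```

a is int; b is int; c is int; d is float; result = 'int_float'

'int_float'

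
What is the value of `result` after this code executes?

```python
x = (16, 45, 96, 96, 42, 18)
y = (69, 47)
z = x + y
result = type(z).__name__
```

x is tuple; y is tuple; z is tuple; result = 'tuple'

'tuple'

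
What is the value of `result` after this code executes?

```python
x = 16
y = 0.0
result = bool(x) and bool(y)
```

x = 16; y = 0.0; result = False

False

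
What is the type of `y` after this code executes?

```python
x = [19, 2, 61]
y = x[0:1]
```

Slicing a list returns a list

list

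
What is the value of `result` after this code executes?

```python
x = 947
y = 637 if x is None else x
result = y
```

x = 947; y = 947; result = 947

947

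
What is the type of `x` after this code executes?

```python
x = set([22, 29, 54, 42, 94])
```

set() constructor returns set

set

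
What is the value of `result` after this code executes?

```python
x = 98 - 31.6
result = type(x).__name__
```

x is float; result = 'float'

'float'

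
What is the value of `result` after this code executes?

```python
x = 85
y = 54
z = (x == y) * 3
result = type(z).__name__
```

x is int; y is int; z is int; result = 'int'

'int'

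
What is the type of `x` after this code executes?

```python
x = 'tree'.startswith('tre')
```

str.startswith() returns bool

bool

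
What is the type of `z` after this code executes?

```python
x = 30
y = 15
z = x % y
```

int % int = int

int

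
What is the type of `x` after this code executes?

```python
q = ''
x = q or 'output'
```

'or' returns first truthy value (str)

str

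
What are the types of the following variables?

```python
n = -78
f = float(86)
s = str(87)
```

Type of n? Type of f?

n is assigned a bare integer (no decimal point), so it is an int; f is assigned the result of calling float(), which returns a float

int, float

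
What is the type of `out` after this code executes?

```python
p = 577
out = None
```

None has type NoneType

NoneType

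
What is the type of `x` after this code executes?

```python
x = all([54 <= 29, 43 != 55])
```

all() returns bool

bool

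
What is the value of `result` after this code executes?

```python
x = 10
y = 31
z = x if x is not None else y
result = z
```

x = 10; y = 31; z = 10; result = 10

10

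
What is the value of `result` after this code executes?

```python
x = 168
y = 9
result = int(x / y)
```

x = 168; y = 9; result = 18

18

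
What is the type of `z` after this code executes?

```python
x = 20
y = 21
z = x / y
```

int / int = float

float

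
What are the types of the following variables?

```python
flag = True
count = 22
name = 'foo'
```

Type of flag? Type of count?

flag is assigned the constant True, which has type bool; count is assigned a bare integer (no decimal point), so it is an int

bool, int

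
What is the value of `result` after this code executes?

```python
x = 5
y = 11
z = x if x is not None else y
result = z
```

x = 5; y = 11; z = 5; result = 5

5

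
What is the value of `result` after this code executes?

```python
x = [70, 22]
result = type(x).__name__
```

x is list; result = 'list'

'list'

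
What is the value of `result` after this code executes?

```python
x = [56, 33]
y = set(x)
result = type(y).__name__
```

x is list; y is set; result = 'set'

'set'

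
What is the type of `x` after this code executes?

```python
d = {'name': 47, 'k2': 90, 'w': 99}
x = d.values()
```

.values() returns dict_values view

dict_values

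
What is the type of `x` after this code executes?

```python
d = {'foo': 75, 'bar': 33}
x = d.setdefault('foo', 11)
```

dict.setdefault() returns the (existing or default) value

int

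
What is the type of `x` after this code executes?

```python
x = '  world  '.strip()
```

str.strip() returns str

str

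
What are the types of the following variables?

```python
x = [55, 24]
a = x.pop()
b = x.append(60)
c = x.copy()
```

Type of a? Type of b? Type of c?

pop() returns element; append() returns None; copy() returns list

int, NoneType, list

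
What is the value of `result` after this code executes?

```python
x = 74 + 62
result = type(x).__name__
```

x is int; result = 'int'

'int'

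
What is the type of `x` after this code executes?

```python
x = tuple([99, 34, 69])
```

tuple() constructor returns tuple

tuple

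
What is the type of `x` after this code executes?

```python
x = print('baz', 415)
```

print() returns None

NoneType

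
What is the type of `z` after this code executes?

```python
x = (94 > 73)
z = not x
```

'not' returns bool

bool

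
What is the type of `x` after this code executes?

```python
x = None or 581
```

'or' with None returns the other truthy value

int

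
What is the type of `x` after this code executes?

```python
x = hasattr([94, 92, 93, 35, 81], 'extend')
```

hasattr() returns bool

bool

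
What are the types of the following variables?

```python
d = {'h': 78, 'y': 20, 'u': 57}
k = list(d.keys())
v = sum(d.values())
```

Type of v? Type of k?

sum of ints is int; list() converts to list

int, list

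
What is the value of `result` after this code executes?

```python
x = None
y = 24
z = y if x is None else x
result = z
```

x = None; y = 24; z = 24; result = 24

24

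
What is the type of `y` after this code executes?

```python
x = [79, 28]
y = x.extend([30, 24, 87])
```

list.extend() returns None

NoneType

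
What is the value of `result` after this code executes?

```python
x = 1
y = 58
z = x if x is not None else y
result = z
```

x = 1; y = 58; z = 1; result = 1

1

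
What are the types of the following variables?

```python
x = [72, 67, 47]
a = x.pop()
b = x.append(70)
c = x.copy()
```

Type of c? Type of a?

copy() returns list; pop() returns element

list, int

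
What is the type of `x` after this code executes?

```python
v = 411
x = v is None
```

'is' comparison returns bool

bool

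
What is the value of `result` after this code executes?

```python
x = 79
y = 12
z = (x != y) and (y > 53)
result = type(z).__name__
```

x is int; y is int; z is bool; result = 'bool'

'bool'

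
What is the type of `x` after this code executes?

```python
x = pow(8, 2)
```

pow(int, int) returns int

int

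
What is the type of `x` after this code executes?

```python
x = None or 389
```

'or' with None returns the other truthy value

int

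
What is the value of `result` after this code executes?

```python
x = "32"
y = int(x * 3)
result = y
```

x = '32'; y = 323232; result = 323232

323232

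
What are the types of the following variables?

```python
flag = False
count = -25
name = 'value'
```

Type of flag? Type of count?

flag is assigned the constant False, which has type bool; count is assigned a bare integer (no decimal point), so it is an int

bool, int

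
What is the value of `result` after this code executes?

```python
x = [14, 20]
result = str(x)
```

x = [14, 20]; result = '[14, 20]'

'[14, 20]'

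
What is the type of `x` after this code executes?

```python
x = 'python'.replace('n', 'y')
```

str.replace() returns str

str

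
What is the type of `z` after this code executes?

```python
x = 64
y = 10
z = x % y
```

int % int = int

int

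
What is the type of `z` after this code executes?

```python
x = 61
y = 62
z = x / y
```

int / int = float

float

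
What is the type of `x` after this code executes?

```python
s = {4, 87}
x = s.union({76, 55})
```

set.union() returns a new set

set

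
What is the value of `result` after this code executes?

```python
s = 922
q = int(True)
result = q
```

s = 922; q = 1; result = 1

1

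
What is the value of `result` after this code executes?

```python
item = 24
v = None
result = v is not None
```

item = 24; v = None; result = False

False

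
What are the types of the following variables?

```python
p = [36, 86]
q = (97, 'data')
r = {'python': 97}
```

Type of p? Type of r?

p is assigned a list literal (square brackets); r is assigned a dict literal ({key: value})

list, dict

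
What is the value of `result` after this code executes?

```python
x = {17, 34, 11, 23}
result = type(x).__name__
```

x is set; result = 'set'

'set'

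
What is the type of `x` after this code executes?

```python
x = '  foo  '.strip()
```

str.strip() returns str

str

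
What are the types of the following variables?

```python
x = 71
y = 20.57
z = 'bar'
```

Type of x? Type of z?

x is assigned a bare integer (no decimal point), so it is an int; z is assigned a quoted string literal, so it is a str

int, str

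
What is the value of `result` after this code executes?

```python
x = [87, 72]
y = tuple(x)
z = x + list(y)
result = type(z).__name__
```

x is list; y is tuple; z is list; result = 'list'

'list'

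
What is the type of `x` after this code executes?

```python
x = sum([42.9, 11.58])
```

sum() of floats returns float

float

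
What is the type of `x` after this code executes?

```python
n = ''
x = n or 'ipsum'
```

'or' returns first truthy value (str)

str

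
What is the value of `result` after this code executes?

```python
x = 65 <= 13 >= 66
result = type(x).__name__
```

x is bool; result = 'bool'

'bool'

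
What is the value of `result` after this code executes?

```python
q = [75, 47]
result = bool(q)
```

q = [75, 47]; result = True

True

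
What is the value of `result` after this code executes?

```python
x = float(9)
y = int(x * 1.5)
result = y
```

x = 9.0; y = 13; result = 13

13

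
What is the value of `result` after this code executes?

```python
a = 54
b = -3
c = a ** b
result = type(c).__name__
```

a is int; b is int; c is float; result = 'float'

'float'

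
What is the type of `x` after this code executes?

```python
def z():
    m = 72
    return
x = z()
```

Bare return returns None

NoneType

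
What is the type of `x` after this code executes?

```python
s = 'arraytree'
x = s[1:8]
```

Slicing a str returns str

str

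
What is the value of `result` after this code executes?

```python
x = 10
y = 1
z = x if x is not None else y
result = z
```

x = 10; y = 1; z = 10; result = 10

10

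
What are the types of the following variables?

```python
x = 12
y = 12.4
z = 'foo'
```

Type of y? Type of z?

y is assigned a number with a decimal point, so it is a float; z is assigned a quoted string literal, so it is a str

float, str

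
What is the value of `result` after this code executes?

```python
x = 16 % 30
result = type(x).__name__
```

x is int; result = 'int'

'int'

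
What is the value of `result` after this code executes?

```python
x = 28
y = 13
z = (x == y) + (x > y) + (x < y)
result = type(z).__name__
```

x is int; y is int; z is int; result = 'int'

'int'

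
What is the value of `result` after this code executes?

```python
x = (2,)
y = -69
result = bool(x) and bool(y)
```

x = (2,); y = -69; result = True

True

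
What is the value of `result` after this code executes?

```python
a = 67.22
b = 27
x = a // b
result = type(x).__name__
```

a is float; b is int; x is float; result = 'float'

'float'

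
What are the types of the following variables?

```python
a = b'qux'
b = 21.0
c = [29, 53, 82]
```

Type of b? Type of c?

b is assigned a number with a decimal point, so it is a float; c is assigned a list literal (square brackets)

float, list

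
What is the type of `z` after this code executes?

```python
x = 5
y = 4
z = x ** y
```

positive int ** positive int = int

int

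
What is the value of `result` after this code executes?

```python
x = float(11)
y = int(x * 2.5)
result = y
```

x = 11.0; y = 27; result = 27

27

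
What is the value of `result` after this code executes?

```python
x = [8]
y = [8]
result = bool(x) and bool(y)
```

x = [8]; y = [8]; result = True

True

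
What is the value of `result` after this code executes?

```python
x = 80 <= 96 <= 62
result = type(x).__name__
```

x is bool; result = 'bool'

'bool'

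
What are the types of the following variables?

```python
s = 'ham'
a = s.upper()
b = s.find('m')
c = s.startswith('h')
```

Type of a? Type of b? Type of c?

upper() returns str; find() returns int; startswith() returns bool

str, int, bool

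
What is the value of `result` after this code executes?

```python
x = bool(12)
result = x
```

x = True; result = True

True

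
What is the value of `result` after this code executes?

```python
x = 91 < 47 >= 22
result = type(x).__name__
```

x is bool; result = 'bool'

'bool'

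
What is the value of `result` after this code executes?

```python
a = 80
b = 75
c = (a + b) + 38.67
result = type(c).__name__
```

a is int; b is int; c is float; result = 'float'

'float'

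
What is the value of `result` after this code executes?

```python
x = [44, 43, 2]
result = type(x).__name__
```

x is list; result = 'list'

'list'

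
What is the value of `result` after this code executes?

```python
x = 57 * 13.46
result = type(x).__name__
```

x is float; result = 'float'

'float'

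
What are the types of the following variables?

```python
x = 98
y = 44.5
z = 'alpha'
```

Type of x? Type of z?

x is assigned a bare integer (no decimal point), so it is an int; z is assigned a quoted string literal, so it is a str

int, str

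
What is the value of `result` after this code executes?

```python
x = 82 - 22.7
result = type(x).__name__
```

x is float; result = 'float'

'float'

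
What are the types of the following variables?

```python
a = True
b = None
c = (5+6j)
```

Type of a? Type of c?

a is assigned the constant True, which has type bool; c is assigned (5+6j), an int plus an imaginary literal (j suffix), which evaluates to complex

bool, complex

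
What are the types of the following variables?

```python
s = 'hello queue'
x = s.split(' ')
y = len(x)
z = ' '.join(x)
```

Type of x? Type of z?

str.split() returns list; str.join() returns str

list, str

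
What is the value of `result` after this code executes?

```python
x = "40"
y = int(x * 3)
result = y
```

x = '40'; y = 404040; result = 404040

404040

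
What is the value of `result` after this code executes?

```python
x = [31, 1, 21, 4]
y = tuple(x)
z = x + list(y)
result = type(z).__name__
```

x is list; y is tuple; z is list; result = 'list'

'list'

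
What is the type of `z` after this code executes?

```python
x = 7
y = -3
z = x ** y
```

int ** negative = float

float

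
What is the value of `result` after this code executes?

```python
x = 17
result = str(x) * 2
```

x = 17; result = '1717'

'1717'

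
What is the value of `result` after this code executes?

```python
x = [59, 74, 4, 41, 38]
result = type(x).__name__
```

x is list; result = 'list'

'list'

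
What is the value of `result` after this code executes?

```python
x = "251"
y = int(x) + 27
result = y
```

x = '251'; y = 278; result = 278

278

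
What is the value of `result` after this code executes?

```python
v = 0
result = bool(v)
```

v = 0; result = False

False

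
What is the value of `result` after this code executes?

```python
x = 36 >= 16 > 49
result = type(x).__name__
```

x is bool; result = 'bool'

'bool'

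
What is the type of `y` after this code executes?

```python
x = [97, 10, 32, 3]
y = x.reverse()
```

list.reverse() returns None

NoneType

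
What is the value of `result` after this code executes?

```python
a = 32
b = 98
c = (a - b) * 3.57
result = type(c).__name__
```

a is int; b is int; c is float; result = 'float'

'float'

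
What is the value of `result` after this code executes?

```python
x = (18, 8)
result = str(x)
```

x = (18, 8); result = '(18, 8)'

'(18, 8)'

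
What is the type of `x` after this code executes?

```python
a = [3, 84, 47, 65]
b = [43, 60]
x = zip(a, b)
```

zip() returns a zip object

zip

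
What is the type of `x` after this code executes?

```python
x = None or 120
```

'or' with None returns the other truthy value

int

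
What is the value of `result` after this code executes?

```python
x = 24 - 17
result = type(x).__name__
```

x is int; result = 'int'

'int'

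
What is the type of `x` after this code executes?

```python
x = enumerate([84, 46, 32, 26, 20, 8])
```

enumerate() returns an enumerate object

enumerate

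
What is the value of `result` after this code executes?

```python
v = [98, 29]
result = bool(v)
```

v = [98, 29]; result = True

True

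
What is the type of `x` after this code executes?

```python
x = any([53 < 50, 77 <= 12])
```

any() returns bool

bool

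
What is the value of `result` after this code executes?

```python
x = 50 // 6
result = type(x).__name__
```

x is int; result = 'int'

'int'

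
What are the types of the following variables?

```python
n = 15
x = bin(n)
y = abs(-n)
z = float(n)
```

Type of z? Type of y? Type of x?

float() returns float; abs() of int returns int; bin() returns str

float, int, str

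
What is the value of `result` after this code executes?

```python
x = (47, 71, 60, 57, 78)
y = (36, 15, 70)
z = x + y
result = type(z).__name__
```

x is tuple; y is tuple; z is tuple; result = 'tuple'

'tuple'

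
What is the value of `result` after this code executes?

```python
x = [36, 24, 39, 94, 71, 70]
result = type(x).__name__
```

x is list; result = 'list'

'list'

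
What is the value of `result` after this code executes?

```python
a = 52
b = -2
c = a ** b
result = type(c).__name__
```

a is int; b is int; c is float; result = 'float'

'float'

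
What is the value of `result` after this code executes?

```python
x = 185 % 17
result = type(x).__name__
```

x is int; result = 'int'

'int'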